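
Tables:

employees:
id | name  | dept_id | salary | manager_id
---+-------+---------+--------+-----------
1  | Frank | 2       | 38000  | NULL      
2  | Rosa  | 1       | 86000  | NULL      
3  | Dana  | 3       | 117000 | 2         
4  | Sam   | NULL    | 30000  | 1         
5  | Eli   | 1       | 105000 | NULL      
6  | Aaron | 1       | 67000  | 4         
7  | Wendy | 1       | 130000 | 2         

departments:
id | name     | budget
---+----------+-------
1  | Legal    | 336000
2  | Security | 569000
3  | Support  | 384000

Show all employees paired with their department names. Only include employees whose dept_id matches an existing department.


INNER JOIN keeps only employees rows whose dept_id matches an id in departments. Walk through each employee:
  - employee 1 (Frank): dept_id=2 -> matches Security
  - employee 2 (Rosa): dept_id=1 -> matches Legal
  - employee 3 (Dana): dept_id=3 -> matches Support
  - employee 4 (Sam): dept_id=NULL, no match -> dropped
  - employee 5 (Eli): dept_id=1 -> matches Legal
  - employee 6 (Aaron): dept_id=1 -> matches Legal
  - employee 7 (Wendy): dept_id=1 -> matches Legal
So 1 of 7 rows is dropped.

SQL:
SELECT a.name, b.name AS department
FROM employees a
INNER JOIN departments b ON a.dept_id = b.id

Result:
name  | department
------+-----------
Frank | Security  
Rosa  | Legal     
Dana  | Support   
Eli   | Legal     
Aaron | Legal     
Wendy | Legal     


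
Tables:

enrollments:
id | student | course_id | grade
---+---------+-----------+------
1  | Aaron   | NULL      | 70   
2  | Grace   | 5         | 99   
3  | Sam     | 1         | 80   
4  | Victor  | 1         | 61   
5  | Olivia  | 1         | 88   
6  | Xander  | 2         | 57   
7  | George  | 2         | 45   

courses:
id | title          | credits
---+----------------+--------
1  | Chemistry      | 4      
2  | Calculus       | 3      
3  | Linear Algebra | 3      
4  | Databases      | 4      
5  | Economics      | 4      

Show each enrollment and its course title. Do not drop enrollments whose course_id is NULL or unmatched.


LEFT JOIN keeps every row from enrollments (the left table); where course_id has no match in courses, the course columns become NULL. Walk through each enrollment:
  - enrollment 1 (Aaron): course_id=NULL, no match -> kept with NULL
  - enrollment 2 (Grace): course_id=5 -> matches Economics
  - enrollment 3 (Sam): course_id=1 -> matches Chemistry
  - enrollment 4 (Victor): course_id=1 -> matches Chemistry
  - enrollment 5 (Olivia): course_id=1 -> matches Chemistry
  - enrollment 6 (Xander): course_id=2 -> matches Calculus
  - enrollment 7 (George): course_id=2 -> matches Calculus
All 7 rows appear; 1 has NULL course.

SQL:
SELECT a.student, b.title AS course
FROM enrollments a
LEFT JOIN courses b ON a.course_id = b.id

Result:
student | course   
--------+----------
Aaron   | NULL     
Grace   | Economics
Sam     | Chemistry
Victor  | Chemistry
Olivia  | Chemistry
Xander  | Calculus 
George  | Calculus 


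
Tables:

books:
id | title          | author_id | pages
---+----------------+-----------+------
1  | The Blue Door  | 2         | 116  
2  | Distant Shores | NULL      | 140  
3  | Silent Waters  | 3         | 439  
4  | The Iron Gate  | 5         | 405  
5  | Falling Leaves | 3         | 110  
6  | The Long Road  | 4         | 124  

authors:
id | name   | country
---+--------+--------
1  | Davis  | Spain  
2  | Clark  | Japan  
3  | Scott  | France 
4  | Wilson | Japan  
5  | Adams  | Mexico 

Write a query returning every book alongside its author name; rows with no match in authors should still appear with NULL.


LEFT JOIN keeps every row from books (the left table); where author_id has no match in authors, the author columns become NULL. Walk through each book:
  - book 1 (The Blue Door): author_id=2 -> matches Clark
  - book 2 (Distant Shores): author_id=NULL, no match -> kept with NULL
  - book 3 (Silent Waters): author_id=3 -> matches Scott
  - book 4 (The Iron Gate): author_id=5 -> matches Adams
  - book 5 (Falling Leaves): author_id=3 -> matches Scott
  - book 6 (The Long Road): author_id=4 -> matches Wilson
All 6 rows appear; 1 has NULL author.

SQL:
SELECT a.title, b.name AS author
FROM books a
LEFT JOIN authors b ON a.author_id = b.id

Result:
title          | author
---------------+-------
The Blue Door  | Clark 
Distant Shores | NULL  
Silent Waters  | Scott 
The Iron Gate  | Adams 
Falling Leaves | Scott 
The Long Road  | Wilson


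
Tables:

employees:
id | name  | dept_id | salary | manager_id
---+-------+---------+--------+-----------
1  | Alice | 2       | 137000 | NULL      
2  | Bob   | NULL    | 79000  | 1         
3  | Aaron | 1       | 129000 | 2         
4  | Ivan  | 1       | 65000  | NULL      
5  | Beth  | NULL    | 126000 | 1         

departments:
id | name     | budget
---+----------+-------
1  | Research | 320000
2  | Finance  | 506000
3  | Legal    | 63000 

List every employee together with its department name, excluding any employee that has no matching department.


INNER JOIN keeps only employees rows whose dept_id matches an id in departments. Walk through each employee:
  - employee 1 (Alice): dept_id=2 -> matches Finance
  - employee 2 (Bob): dept_id=NULL, no match -> dropped
  - employee 3 (Aaron): dept_id=1 -> matches Research
  - employee 4 (Ivan): dept_id=1 -> matches Research
  - employee 5 (Beth): dept_id=NULL, no match -> dropped
So 2 of 5 rows are dropped.

SQL:
SELECT a.name, b.name AS department
FROM employees a
INNER JOIN departments b ON a.dept_id = b.id

Result:
name  | department
------+-----------
Alice | Finance   
Aaron | Research  
Ivan  | Research  


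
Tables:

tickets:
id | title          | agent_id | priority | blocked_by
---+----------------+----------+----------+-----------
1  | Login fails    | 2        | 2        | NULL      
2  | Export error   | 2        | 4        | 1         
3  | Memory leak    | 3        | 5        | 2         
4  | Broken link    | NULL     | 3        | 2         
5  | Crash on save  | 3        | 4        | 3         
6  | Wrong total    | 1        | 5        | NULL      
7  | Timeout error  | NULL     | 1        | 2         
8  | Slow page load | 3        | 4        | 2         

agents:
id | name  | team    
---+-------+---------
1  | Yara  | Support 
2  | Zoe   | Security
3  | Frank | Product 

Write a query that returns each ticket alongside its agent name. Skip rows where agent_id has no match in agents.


INNER JOIN keeps only tickets rows whose agent_id matches an id in agents. Walk through each ticket:
  - ticket 1 (Login fails): agent_id=2 -> matches Zoe
  - ticket 2 (Export error): agent_id=2 -> matches Zoe
  - ticket 3 (Memory leak): agent_id=3 -> matches Frank
  - ticket 4 (Broken link): agent_id=NULL, no match -> dropped
  - ticket 5 (Crash on save): agent_id=3 -> matches Frank
  - ticket 6 (Wrong total): agent_id=1 -> matches Yara
  - ticket 7 (Timeout error): agent_id=NULL, no match -> dropped
  - ticket 8 (Slow page load): agent_id=3 -> matches Frank
So 2 of 8 rows are dropped.

SQL:
SELECT a.title, b.name AS agent
FROM tickets a
INNER JOIN agents b ON a.agent_id = b.id

Result:
title          | agent
---------------+------
Login fails    | Zoe  
Export error   | Zoe  
Memory leak    | Frank
Crash on save  | Frank
Wrong total    | Yara 
Slow page load | Frank


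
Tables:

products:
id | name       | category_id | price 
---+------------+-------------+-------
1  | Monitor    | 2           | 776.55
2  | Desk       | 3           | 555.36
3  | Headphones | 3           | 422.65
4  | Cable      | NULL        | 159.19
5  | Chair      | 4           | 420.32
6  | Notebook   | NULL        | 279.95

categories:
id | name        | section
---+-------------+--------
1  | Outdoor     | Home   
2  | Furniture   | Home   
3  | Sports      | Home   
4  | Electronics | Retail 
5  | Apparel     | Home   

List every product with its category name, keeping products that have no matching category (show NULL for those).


LEFT JOIN keeps every row from products (the left table); where category_id has no match in categories, the category columns become NULL. Walk through each product:
  - product 1 (Monitor): category_id=2 -> matches Furniture
  - product 2 (Desk): category_id=3 -> matches Sports
  - product 3 (Headphones): category_id=3 -> matches Sports
  - product 4 (Cable): category_id=NULL, no match -> kept with NULL
  - product 5 (Chair): category_id=4 -> matches Electronics
  - product 6 (Notebook): category_id=NULL, no match -> kept with NULL
All 6 rows appear; 2 have NULL category.

SQL:
SELECT a.name, b.name AS category
FROM products a
LEFT JOIN categories b ON a.category_id = b.id

Result:
name       | category   
-----------+------------
Monitor    | Furniture  
Desk       | Sports     
Headphones | Sports     
Cable      | NULL       
Chair      | Electronics
Notebook   | NULL       


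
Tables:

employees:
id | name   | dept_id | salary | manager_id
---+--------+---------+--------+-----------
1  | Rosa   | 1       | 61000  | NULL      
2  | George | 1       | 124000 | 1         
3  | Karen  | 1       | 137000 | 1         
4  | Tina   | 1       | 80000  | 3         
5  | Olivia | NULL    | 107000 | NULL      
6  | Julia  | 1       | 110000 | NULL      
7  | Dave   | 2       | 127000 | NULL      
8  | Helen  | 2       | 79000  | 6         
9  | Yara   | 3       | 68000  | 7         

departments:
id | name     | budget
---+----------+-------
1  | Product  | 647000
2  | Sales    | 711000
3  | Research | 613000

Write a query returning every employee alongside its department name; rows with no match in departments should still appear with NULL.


LEFT JOIN keeps every row from employees (the left table); where dept_id has no match in departments, the department columns become NULL. Walk through each employee:
  - employee 1 (Rosa): dept_id=1 -> matches Product
  - employee 2 (George): dept_id=1 -> matches Product
  - employee 3 (Karen): dept_id=1 -> matches Product
  - employee 4 (Tina): dept_id=1 -> matches Product
  - employee 5 (Olivia): dept_id=NULL, no match -> kept with NULL
  - employee 6 (Julia): dept_id=1 -> matches Product
  - employee 7 (Dave): dept_id=2 -> matches Sales
  - employee 8 (Helen): dept_id=2 -> matches Sales
  - employee 9 (Yara): dept_id=3 -> matches Research
All 9 rows appear; 1 has NULL department.

SQL:
SELECT a.name, b.name AS department
FROM employees a
LEFT JOIN departments b ON a.dept_id = b.id

Result:
name   | department
-------+-----------
Rosa   | Product   
George | Product   
Karen  | Product   
Tina   | Product   
Olivia | NULL      
Julia  | Product   
Dave   | Sales     
Helen  | Sales     
Yara   | Research  


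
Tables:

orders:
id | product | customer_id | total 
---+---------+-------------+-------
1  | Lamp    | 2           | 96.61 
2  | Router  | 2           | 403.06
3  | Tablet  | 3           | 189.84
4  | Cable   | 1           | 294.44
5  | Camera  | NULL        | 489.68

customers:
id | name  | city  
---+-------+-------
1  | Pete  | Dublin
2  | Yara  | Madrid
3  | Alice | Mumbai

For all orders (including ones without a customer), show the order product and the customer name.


LEFT JOIN keeps every row from orders (the left table); where customer_id has no match in customers, the customer columns become NULL. Walk through each order:
  - order 1 (Lamp): customer_id=2 -> matches Yara
  - order 2 (Router): customer_id=2 -> matches Yara
  - order 3 (Tablet): customer_id=3 -> matches Alice
  - order 4 (Cable): customer_id=1 -> matches Pete
  - order 5 (Camera): customer_id=NULL, no match -> kept with NULL
All 5 rows appear; 1 has NULL customer.

SQL:
SELECT a.product, b.name AS customer
FROM orders a
LEFT JOIN customers b ON a.customer_id = b.id

Result:
product | customer
--------+---------
Lamp    | Yara    
Router  | Yara    
Tablet  | Alice   
Cable   | Pete    
Camera  | NULL    


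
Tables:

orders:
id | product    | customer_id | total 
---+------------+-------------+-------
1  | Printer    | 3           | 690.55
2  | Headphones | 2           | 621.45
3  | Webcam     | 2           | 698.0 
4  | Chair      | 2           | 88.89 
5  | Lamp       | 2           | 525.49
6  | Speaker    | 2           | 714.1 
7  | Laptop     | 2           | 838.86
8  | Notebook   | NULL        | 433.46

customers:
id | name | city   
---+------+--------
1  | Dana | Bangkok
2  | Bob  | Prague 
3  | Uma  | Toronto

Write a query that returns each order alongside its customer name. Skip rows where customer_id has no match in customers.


INNER JOIN keeps only orders rows whose customer_id matches an id in customers. Walk through each order:
  - order 1 (Printer): customer_id=3 -> matches Uma
  - order 2 (Headphones): customer_id=2 -> matches Bob
  - order 3 (Webcam): customer_id=2 -> matches Bob
  - order 4 (Chair): customer_id=2 -> matches Bob
  - order 5 (Lamp): customer_id=2 -> matches Bob
  - order 6 (Speaker): customer_id=2 -> matches Bob
  - order 7 (Laptop): customer_id=2 -> matches Bob
  - order 8 (Notebook): customer_id=NULL, no match -> dropped
So 1 of 8 rows is dropped.

SQL:
SELECT a.product, b.name AS customer
FROM orders a
INNER JOIN customers b ON a.customer_id = b.id

Result:
product    | customer
-----------+---------
Printer    | Uma     
Headphones | Bob     
Webcam     | Bob     
Chair      | Bob     
Lamp       | Bob     
Speaker    | Bob     
Laptop     | Bob     


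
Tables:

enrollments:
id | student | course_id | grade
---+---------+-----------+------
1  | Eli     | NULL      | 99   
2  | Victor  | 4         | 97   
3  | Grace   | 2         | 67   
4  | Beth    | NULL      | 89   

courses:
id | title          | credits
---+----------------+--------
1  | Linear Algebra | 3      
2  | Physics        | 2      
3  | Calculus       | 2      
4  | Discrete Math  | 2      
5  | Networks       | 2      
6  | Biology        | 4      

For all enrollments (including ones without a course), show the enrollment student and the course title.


LEFT JOIN keeps every row from enrollments (the left table); where course_id has no match in courses, the course columns become NULL. Walk through each enrollment:
  - enrollment 1 (Eli): course_id=NULL, no match -> kept with NULL
  - enrollment 2 (Victor): course_id=4 -> matches Discrete Math
  - enrollment 3 (Grace): course_id=2 -> matches Physics
  - enrollment 4 (Beth): course_id=NULL, no match -> kept with NULL
All 4 rows appear; 2 have NULL course.

SQL:
SELECT a.student, b.title AS course
FROM enrollments a
LEFT JOIN courses b ON a.course_id = b.id

Result:
student | course       
--------+--------------
Eli     | NULL         
Victor  | Discrete Math
Grace   | Physics      
Beth    | NULL         


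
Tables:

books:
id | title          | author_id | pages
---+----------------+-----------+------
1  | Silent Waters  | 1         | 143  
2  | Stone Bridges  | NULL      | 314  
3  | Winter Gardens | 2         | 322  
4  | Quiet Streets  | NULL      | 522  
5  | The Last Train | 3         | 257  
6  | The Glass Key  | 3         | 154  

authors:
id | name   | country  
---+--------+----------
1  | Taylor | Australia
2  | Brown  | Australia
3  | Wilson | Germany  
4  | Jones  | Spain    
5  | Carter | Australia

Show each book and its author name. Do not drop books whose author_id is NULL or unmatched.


LEFT JOIN keeps every row from books (the left table); where author_id has no match in authors, the author columns become NULL. Walk through each book:
  - book 1 (Silent Waters): author_id=1 -> matches Taylor
  - book 2 (Stone Bridges): author_id=NULL, no match -> kept with NULL
  - book 3 (Winter Gardens): author_id=2 -> matches Brown
  - book 4 (Quiet Streets): author_id=NULL, no match -> kept with NULL
  - book 5 (The Last Train): author_id=3 -> matches Wilson
  - book 6 (The Glass Key): author_id=3 -> matches Wilson
All 6 rows appear; 2 have NULL author.

SQL:
SELECT a.title, b.name AS author
FROM books a
LEFT JOIN authors b ON a.author_id = b.id

Result:
title          | author
---------------+-------
Silent Waters  | Taylor
Stone Bridges  | NULL  
Winter Gardens | Brown 
Quiet Streets  | NULL  
The Last Train | Wilson
The Glass Key  | Wilson


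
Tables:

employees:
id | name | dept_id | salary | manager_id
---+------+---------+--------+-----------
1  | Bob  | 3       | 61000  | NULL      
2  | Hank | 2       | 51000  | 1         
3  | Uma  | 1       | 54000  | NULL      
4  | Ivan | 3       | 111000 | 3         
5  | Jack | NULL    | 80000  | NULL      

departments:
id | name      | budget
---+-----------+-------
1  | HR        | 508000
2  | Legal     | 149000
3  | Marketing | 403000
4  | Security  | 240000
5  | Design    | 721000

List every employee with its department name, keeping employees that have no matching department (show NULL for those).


LEFT JOIN keeps every row from employees (the left table); where dept_id has no match in departments, the department columns become NULL. Walk through each employee:
  - employee 1 (Bob): dept_id=3 -> matches Marketing
  - employee 2 (Hank): dept_id=2 -> matches Legal
  - employee 3 (Uma): dept_id=1 -> matches HR
  - employee 4 (Ivan): dept_id=3 -> matches Marketing
  - employee 5 (Jack): dept_id=NULL, no match -> kept with NULL
All 5 rows appear; 1 has NULL department.

SQL:
SELECT a.name, b.name AS department
FROM employees a
LEFT JOIN departments b ON a.dept_id = b.id

Result:
name | department
-----+-----------
Bob  | Marketing 
Hank | Legal     
Uma  | HR        
Ivan | Marketing 
Jack | NULL      


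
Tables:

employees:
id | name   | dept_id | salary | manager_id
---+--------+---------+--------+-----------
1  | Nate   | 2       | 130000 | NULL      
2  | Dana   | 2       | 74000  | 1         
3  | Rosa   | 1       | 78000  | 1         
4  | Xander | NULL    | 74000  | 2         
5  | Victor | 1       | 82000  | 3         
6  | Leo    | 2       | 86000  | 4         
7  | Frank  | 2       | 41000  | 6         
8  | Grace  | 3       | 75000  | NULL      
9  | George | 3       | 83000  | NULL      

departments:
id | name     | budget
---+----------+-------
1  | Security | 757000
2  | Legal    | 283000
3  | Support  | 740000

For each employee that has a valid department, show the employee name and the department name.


INNER JOIN keeps only employees rows whose dept_id matches an id in departments. Walk through each employee:
  - employee 1 (Nate): dept_id=2 -> matches Legal
  - employee 2 (Dana): dept_id=2 -> matches Legal
  - employee 3 (Rosa): dept_id=1 -> matches Security
  - employee 4 (Xander): dept_id=NULL, no match -> dropped
  - employee 5 (Victor): dept_id=1 -> matches Security
  - employee 6 (Leo): dept_id=2 -> matches Legal
  - employee 7 (Frank): dept_id=2 -> matches Legal
  - employee 8 (Grace): dept_id=3 -> matches Support
  - employee 9 (George): dept_id=3 -> matches Support
So 1 of 9 rows is dropped.

SQL:
SELECT a.name, b.name AS department
FROM employees a
INNER JOIN departments b ON a.dept_id = b.id

Result:
name   | department
-------+-----------
Nate   | Legal     
Dana   | Legal     
Rosa   | Security  
Victor | Security  
Leo    | Legal     
Frank  | Legal     
Grace  | Support   
George | Support   


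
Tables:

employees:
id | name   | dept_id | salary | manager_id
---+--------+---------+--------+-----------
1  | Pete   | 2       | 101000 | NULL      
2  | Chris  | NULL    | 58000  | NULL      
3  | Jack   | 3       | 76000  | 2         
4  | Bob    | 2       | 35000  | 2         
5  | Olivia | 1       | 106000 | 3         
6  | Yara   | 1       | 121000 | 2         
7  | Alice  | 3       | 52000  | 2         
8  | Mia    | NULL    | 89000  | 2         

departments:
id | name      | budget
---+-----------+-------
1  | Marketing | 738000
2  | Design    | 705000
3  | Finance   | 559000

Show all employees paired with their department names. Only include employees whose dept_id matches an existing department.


INNER JOIN keeps only employees rows whose dept_id matches an id in departments. Walk through each employee:
  - employee 1 (Pete): dept_id=2 -> matches Design
  - employee 2 (Chris): dept_id=NULL, no match -> dropped
  - employee 3 (Jack): dept_id=3 -> matches Finance
  - employee 4 (Bob): dept_id=2 -> matches Design
  - employee 5 (Olivia): dept_id=1 -> matches Marketing
  - employee 6 (Yara): dept_id=1 -> matches Marketing
  - employee 7 (Alice): dept_id=3 -> matches Finance
  - employee 8 (Mia): dept_id=NULL, no match -> dropped
So 2 of 8 rows are dropped.

SQL:
SELECT a.name, b.name AS department
FROM employees a
INNER JOIN departments b ON a.dept_id = b.id

Result:
name   | department
-------+-----------
Pete   | Design    
Jack   | Finance   
Bob    | Design    
Olivia | Marketing 
Yara   | Marketing 
Alice  | Finance   


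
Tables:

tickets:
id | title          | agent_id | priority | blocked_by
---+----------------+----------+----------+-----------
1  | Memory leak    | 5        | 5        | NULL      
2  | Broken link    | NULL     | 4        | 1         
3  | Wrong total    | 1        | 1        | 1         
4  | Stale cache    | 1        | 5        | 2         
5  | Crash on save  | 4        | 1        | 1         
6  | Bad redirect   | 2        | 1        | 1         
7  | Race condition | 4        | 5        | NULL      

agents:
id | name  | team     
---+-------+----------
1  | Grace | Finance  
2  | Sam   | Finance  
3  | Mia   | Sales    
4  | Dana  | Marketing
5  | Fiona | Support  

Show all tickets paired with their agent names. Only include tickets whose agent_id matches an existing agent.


INNER JOIN keeps only tickets rows whose agent_id matches an id in agents. Walk through each ticket:
  - ticket 1 (Memory leak): agent_id=5 -> matches Fiona
  - ticket 2 (Broken link): agent_id=NULL, no match -> dropped
  - ticket 3 (Wrong total): agent_id=1 -> matches Grace
  - ticket 4 (Stale cache): agent_id=1 -> matches Grace
  - ticket 5 (Crash on save): agent_id=4 -> matches Dana
  - ticket 6 (Bad redirect): agent_id=2 -> matches Sam
  - ticket 7 (Race condition): agent_id=4 -> matches Dana
So 1 of 7 rows is dropped.

SQL:
SELECT a.title, b.name AS agent
FROM tickets a
INNER JOIN agents b ON a.agent_id = b.id

Result:
title          | agent
---------------+------
Memory leak    | Fiona
Wrong total    | Grace
Stale cache    | Grace
Crash on save  | Dana 
Bad redirect   | Sam  
Race condition | Dana 


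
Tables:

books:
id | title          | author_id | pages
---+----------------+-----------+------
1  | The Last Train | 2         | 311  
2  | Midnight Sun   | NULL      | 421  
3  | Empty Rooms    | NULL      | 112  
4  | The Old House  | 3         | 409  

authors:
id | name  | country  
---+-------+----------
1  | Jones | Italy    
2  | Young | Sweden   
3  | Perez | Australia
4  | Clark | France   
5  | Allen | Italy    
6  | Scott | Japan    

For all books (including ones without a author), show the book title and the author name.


LEFT JOIN keeps every row from books (the left table); where author_id has no match in authors, the author columns become NULL. Walk through each book:
  - book 1 (The Last Train): author_id=2 -> matches Young
  - book 2 (Midnight Sun): author_id=NULL, no match -> kept with NULL
  - book 3 (Empty Rooms): author_id=NULL, no match -> kept with NULL
  - book 4 (The Old House): author_id=3 -> matches Perez
All 4 rows appear; 2 have NULL author.

SQL:
SELECT a.title, b.name AS author
FROM books a
LEFT JOIN authors b ON a.author_id = b.id

Result:
title          | author
---------------+-------
The Last Train | Young 
Midnight Sun   | NULL  
Empty Rooms    | NULL  
The Old House  | Perez 


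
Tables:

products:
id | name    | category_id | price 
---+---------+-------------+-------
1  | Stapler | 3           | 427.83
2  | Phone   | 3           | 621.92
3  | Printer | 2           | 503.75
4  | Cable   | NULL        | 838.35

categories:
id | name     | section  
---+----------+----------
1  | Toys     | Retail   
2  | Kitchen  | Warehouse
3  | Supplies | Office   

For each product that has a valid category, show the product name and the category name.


INNER JOIN keeps only products rows whose category_id matches an id in categories. Walk through each product:
  - product 1 (Stapler): category_id=3 -> matches Supplies
  - product 2 (Phone): category_id=3 -> matches Supplies
  - product 3 (Printer): category_id=2 -> matches Kitchen
  - product 4 (Cable): category_id=NULL, no match -> dropped
So 1 of 4 rows is dropped.

SQL:
SELECT a.name, b.name AS category
FROM products a
INNER JOIN categories b ON a.category_id = b.id

Result:
name    | category
--------+---------
Stapler | Supplies
Phone   | Supplies
Printer | Kitchen 


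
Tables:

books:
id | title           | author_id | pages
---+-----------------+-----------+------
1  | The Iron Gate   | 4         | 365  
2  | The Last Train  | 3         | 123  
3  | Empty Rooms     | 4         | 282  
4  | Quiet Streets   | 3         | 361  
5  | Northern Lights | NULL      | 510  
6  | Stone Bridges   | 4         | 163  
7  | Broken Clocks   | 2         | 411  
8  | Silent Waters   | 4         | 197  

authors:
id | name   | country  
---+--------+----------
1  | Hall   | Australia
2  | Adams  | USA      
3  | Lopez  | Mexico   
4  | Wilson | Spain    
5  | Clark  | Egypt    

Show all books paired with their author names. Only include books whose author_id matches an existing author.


INNER JOIN keeps only books rows whose author_id matches an id in authors. Walk through each book:
  - book 1 (The Iron Gate): author_id=4 -> matches Wilson
  - book 2 (The Last Train): author_id=3 -> matches Lopez
  - book 3 (Empty Rooms): author_id=4 -> matches Wilson
  - book 4 (Quiet Streets): author_id=3 -> matches Lopez
  - book 5 (Northern Lights): author_id=NULL, no match -> dropped
  - book 6 (Stone Bridges): author_id=4 -> matches Wilson
  - book 7 (Broken Clocks): author_id=2 -> matches Adams
  - book 8 (Silent Waters): author_id=4 -> matches Wilson
So 1 of 8 rows is dropped.

SQL:
SELECT a.title, b.name AS author
FROM books a
INNER JOIN authors b ON a.author_id = b.id

Result:
title          | author
---------------+-------
The Iron Gate  | Wilson
The Last Train | Lopez 
Empty Rooms    | Wilson
Quiet Streets  | Lopez 
Stone Bridges  | Wilson
Broken Clocks  | Adams 
Silent Waters  | Wilson


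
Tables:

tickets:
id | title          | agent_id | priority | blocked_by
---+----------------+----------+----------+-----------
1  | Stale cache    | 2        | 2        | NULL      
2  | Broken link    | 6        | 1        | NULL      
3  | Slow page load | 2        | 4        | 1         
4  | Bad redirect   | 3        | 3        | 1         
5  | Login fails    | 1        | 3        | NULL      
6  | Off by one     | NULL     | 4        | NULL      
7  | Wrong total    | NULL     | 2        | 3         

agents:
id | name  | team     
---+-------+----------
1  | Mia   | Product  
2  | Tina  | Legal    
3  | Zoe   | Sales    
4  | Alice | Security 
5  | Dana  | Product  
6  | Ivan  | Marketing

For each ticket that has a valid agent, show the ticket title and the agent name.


INNER JOIN keeps only tickets rows whose agent_id matches an id in agents. Walk through each ticket:
  - ticket 1 (Stale cache): agent_id=2 -> matches Tina
  - ticket 2 (Broken link): agent_id=6 -> matches Ivan
  - ticket 3 (Slow page load): agent_id=2 -> matches Tina
  - ticket 4 (Bad redirect): agent_id=3 -> matches Zoe
  - ticket 5 (Login fails): agent_id=1 -> matches Mia
  - ticket 6 (Off by one): agent_id=NULL, no match -> dropped
  - ticket 7 (Wrong total): agent_id=NULL, no match -> dropped
So 2 of 7 rows are dropped.

SQL:
SELECT a.title, b.name AS agent
FROM tickets a
INNER JOIN agents b ON a.agent_id = b.id

Result:
title          | agent
---------------+------
Stale cache    | Tina 
Broken link    | Ivan 
Slow page load | Tina 
Bad redirect   | Zoe  
Login fails    | Mia  


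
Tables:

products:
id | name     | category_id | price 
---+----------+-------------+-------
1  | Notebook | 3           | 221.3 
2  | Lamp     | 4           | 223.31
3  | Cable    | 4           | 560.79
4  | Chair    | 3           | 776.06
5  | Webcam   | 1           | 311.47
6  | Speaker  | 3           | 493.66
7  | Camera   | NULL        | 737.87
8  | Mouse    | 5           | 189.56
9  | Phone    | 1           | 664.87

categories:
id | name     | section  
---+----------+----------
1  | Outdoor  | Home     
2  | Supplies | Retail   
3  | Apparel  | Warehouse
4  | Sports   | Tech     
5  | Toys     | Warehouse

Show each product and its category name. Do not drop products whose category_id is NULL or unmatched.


LEFT JOIN keeps every row from products (the left table); where category_id has no match in categories, the category columns become NULL. Walk through each product:
  - product 1 (Notebook): category_id=3 -> matches Apparel
  - product 2 (Lamp): category_id=4 -> matches Sports
  - product 3 (Cable): category_id=4 -> matches Sports
  - product 4 (Chair): category_id=3 -> matches Apparel
  - product 5 (Webcam): category_id=1 -> matches Outdoor
  - product 6 (Speaker): category_id=3 -> matches Apparel
  - product 7 (Camera): category_id=NULL, no match -> kept with NULL
  - product 8 (Mouse): category_id=5 -> matches Toys
  - product 9 (Phone): category_id=1 -> matches Outdoor
All 9 rows appear; 1 has NULL category.

SQL:
SELECT a.name, b.name AS category
FROM products a
LEFT JOIN categories b ON a.category_id = b.id

Result:
name     | category
---------+---------
Notebook | Apparel 
Lamp     | Sports  
Cable    | Sports  
Chair    | Apparel 
Webcam   | Outdoor 
Speaker  | Apparel 
Camera   | NULL    
Mouse    | Toys    
Phone    | Outdoor 


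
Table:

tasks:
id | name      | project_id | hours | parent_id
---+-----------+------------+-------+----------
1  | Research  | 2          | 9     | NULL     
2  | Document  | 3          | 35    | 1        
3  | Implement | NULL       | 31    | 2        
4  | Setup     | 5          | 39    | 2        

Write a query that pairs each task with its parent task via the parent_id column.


This is a self-join: tasks is joined to a second copy of itself, matching each row's parent_id to another row's id. Use LEFT JOIN so rows with parent_id=NULL are kept.
  - task 1 (Research): parent_id=NULL -> NULL
  - task 2 (Document): parent_id=1 -> Research
  - task 3 (Implement): parent_id=2 -> Document
  - task 4 (Setup): parent_id=2 -> Document

SQL:
SELECT a.name AS item, b.name AS parent
FROM tasks a
LEFT JOIN tasks b ON a.parent_id = b.id

Result:
item      | parent  
----------+---------
Research  | NULL    
Document  | Research
Implement | Document
Setup     | Document


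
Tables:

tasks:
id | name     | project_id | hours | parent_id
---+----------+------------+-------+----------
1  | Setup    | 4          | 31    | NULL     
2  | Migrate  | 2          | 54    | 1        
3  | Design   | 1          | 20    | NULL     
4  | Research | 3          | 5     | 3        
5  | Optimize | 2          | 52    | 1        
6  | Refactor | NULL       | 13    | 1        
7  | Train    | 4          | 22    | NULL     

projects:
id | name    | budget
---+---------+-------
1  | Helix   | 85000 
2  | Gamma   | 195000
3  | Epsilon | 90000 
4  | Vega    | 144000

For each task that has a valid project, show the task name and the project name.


INNER JOIN keeps only tasks rows whose project_id matches an id in projects. Walk through each task:
  - task 1 (Setup): project_id=4 -> matches Vega
  - task 2 (Migrate): project_id=2 -> matches Gamma
  - task 3 (Design): project_id=1 -> matches Helix
  - task 4 (Research): project_id=3 -> matches Epsilon
  - task 5 (Optimize): project_id=2 -> matches Gamma
  - task 6 (Refactor): project_id=NULL, no match -> dropped
  - task 7 (Train): project_id=4 -> matches Vega
So 1 of 7 rows is dropped.

SQL:
SELECT a.name, b.name AS project
FROM tasks a
INNER JOIN projects b ON a.project_id = b.id

Result:
name     | project
---------+--------
Setup    | Vega   
Migrate  | Gamma  
Design   | Helix  
Research | Epsilon
Optimize | Gamma  
Train    | Vega   


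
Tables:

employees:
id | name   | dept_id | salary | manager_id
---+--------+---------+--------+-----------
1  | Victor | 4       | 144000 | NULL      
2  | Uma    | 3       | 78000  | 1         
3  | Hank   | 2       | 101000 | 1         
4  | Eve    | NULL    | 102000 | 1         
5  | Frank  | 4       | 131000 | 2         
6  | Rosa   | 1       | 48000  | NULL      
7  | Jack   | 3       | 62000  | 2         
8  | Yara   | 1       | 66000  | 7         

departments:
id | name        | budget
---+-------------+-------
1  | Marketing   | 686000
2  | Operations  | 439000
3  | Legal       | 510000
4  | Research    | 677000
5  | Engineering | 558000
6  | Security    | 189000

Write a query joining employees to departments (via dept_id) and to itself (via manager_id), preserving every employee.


Two LEFT JOINs from the same base table employees: one to departments via dept_id, one to employees itself via manager_id. Both are LEFT so every employee is preserved.
Match against departments:
  - employee 1 (Victor): dept_id=4 -> matches Research
  - employee 2 (Uma): dept_id=3 -> matches Legal
  - employee 3 (Hank): dept_id=2 -> matches Operations
  - employee 4 (Eve): dept_id=NULL, no match -> kept with NULL
  - employee 5 (Frank): dept_id=4 -> matches Research
  - employee 6 (Rosa): dept_id=1 -> matches Marketing
  - employee 7 (Jack): dept_id=3 -> matches Legal
  - employee 8 (Yara): dept_id=1 -> matches Marketing
Match against employees (self):
  - employee 1 (Victor): manager_id=NULL -> NULL
  - employee 2 (Uma): manager_id=1 -> Victor
  - employee 3 (Hank): manager_id=1 -> Victor
  - employee 4 (Eve): manager_id=1 -> Victor
  - employee 5 (Frank): manager_id=2 -> Uma
  - employee 6 (Rosa): manager_id=NULL -> NULL
  - employee 7 (Jack): manager_id=2 -> Uma
  - employee 8 (Yara): manager_id=7 -> Jack

SQL:
SELECT a.name, b.name AS department, c.name AS manager
FROM employees a
LEFT JOIN departments b ON a.dept_id = b.id
LEFT JOIN employees c ON a.manager_id = c.id

Result:
name   | department | manager
-------+------------+--------
Victor | Research   | NULL   
Uma    | Legal      | Victor 
Hank   | Operations | Victor 
Eve    | NULL       | Victor 
Frank  | Research   | Uma    
Rosa   | Marketing  | NULL   
Jack   | Legal      | Uma    
Yara   | Marketing  | Jack   


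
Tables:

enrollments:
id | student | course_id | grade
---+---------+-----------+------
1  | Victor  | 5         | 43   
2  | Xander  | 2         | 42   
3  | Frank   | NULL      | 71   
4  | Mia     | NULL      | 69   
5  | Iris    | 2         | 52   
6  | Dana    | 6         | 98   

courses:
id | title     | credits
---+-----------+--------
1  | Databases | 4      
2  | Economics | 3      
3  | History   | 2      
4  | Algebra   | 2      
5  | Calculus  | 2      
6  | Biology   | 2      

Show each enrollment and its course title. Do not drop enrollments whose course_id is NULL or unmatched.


LEFT JOIN keeps every row from enrollments (the left table); where course_id has no match in courses, the course columns become NULL. Walk through each enrollment:
  - enrollment 1 (Victor): course_id=5 -> matches Calculus
  - enrollment 2 (Xander): course_id=2 -> matches Economics
  - enrollment 3 (Frank): course_id=NULL, no match -> kept with NULL
  - enrollment 4 (Mia): course_id=NULL, no match -> kept with NULL
  - enrollment 5 (Iris): course_id=2 -> matches Economics
  - enrollment 6 (Dana): course_id=6 -> matches Biology
All 6 rows appear; 2 have NULL course.

SQL:
SELECT a.student, b.title AS course
FROM enrollments a
LEFT JOIN courses b ON a.course_id = b.id

Result:
student | course   
--------+----------
Victor  | Calculus 
Xander  | Economics
Frank   | NULL     
Mia     | NULL     
Iris    | Economics
Dana    | Biology  


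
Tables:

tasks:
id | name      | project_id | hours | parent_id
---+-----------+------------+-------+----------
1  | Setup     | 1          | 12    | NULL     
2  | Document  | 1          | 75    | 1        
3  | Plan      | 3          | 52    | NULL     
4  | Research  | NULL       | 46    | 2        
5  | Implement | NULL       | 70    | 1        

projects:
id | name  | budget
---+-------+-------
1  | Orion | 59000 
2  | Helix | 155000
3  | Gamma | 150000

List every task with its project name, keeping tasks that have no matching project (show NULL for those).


LEFT JOIN keeps every row from tasks (the left table); where project_id has no match in projects, the project columns become NULL. Walk through each task:
  - task 1 (Setup): project_id=1 -> matches Orion
  - task 2 (Document): project_id=1 -> matches Orion
  - task 3 (Plan): project_id=3 -> matches Gamma
  - task 4 (Research): project_id=NULL, no match -> kept with NULL
  - task 5 (Implement): project_id=NULL, no match -> kept with NULL
All 5 rows appear; 2 have NULL project.

SQL:
SELECT a.name, b.name AS project
FROM tasks a
LEFT JOIN projects b ON a.project_id = b.id

Result:
name      | project
----------+--------
Setup     | Orion  
Document  | Orion  
Plan      | Gamma  
Research  | NULL   
Implement | NULL   


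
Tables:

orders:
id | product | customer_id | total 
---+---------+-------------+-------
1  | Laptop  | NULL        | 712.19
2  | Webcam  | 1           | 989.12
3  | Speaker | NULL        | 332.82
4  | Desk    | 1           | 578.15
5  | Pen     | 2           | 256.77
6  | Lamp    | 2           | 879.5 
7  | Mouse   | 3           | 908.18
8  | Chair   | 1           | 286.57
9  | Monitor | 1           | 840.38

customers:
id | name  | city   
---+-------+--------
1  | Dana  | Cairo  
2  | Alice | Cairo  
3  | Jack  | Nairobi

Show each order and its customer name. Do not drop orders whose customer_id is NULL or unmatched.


LEFT JOIN keeps every row from orders (the left table); where customer_id has no match in customers, the customer columns become NULL. Walk through each order:
  - order 1 (Laptop): customer_id=NULL, no match -> kept with NULL
  - order 2 (Webcam): customer_id=1 -> matches Dana
  - order 3 (Speaker): customer_id=NULL, no match -> kept with NULL
  - order 4 (Desk): customer_id=1 -> matches Dana
  - order 5 (Pen): customer_id=2 -> matches Alice
  - order 6 (Lamp): customer_id=2 -> matches Alice
  - order 7 (Mouse): customer_id=3 -> matches Jack
  - order 8 (Chair): customer_id=1 -> matches Dana
  - order 9 (Monitor): customer_id=1 -> matches Dana
All 9 rows appear; 2 have NULL customer.

SQL:
SELECT a.product, b.name AS customer
FROM orders a
LEFT JOIN customers b ON a.customer_id = b.id

Result:
product | customer
--------+---------
Laptop  | NULL    
Webcam  | Dana    
Speaker | NULL    
Desk    | Dana    
Pen     | Alice   
Lamp    | Alice   
Mouse   | Jack    
Chair   | Dana    
Monitor | Dana    


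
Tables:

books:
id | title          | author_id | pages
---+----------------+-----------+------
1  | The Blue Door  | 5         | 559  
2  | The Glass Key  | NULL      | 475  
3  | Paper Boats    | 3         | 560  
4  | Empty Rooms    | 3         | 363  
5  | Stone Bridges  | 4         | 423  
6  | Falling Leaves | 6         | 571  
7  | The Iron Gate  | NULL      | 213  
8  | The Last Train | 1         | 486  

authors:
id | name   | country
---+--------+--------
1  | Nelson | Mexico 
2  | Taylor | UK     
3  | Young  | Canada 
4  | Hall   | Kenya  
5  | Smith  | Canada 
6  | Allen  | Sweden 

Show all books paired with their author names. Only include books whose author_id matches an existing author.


INNER JOIN keeps only books rows whose author_id matches an id in authors. Walk through each book:
  - book 1 (The Blue Door): author_id=5 -> matches Smith
  - book 2 (The Glass Key): author_id=NULL, no match -> dropped
  - book 3 (Paper Boats): author_id=3 -> matches Young
  - book 4 (Empty Rooms): author_id=3 -> matches Young
  - book 5 (Stone Bridges): author_id=4 -> matches Hall
  - book 6 (Falling Leaves): author_id=6 -> matches Allen
  - book 7 (The Iron Gate): author_id=NULL, no match -> dropped
  - book 8 (The Last Train): author_id=1 -> matches Nelson
So 2 of 8 rows are dropped.

SQL:
SELECT a.title, b.name AS author
FROM books a
INNER JOIN authors b ON a.author_id = b.id

Result:
title          | author
---------------+-------
The Blue Door  | Smith 
Paper Boats    | Young 
Empty Rooms    | Young 
Stone Bridges  | Hall  
Falling Leaves | Allen 
The Last Train | Nelson


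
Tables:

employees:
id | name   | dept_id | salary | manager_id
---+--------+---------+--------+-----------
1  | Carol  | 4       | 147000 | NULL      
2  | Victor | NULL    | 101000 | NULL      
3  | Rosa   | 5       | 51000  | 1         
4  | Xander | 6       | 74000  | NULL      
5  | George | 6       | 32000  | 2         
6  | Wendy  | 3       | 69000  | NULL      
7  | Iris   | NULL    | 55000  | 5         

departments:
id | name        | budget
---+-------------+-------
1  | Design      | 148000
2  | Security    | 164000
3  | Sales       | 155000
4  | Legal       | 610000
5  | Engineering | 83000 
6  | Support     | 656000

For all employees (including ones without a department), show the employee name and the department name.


LEFT JOIN keeps every row from employees (the left table); where dept_id has no match in departments, the department columns become NULL. Walk through each employee:
  - employee 1 (Carol): dept_id=4 -> matches Legal
  - employee 2 (Victor): dept_id=NULL, no match -> kept with NULL
  - employee 3 (Rosa): dept_id=5 -> matches Engineering
  - employee 4 (Xander): dept_id=6 -> matches Support
  - employee 5 (George): dept_id=6 -> matches Support
  - employee 6 (Wendy): dept_id=3 -> matches Sales
  - employee 7 (Iris): dept_id=NULL, no match -> kept with NULL
All 7 rows appear; 2 have NULL department.

SQL:
SELECT a.name, b.name AS department
FROM employees a
LEFT JOIN departments b ON a.dept_id = b.id

Result:
name   | department 
-------+------------
Carol  | Legal      
Victor | NULL       
Rosa   | Engineering
Xander | Support    
George | Support    
Wendy  | Sales      
Iris   | NULL       
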